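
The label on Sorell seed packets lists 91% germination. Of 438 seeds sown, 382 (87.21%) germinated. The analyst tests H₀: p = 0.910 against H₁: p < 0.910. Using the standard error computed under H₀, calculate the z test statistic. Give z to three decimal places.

p̂ = 382/438 ≈ 0.872146.
SE = √(p₀(1−p₀)/n) = √(0.0819/438) = 0.013674.
z = (0.872146 − 0.91)/0.013674 = -0.037854/0.013674 = -2.768.
p-value = P(Z < -2.768) ≈ 0.0028.

z = -2.768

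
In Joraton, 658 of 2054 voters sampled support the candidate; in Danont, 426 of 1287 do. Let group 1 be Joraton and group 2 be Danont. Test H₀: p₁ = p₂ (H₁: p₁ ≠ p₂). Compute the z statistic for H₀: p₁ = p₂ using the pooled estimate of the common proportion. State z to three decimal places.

z = -0.640

p̂₁ = 658/2054 = 0.32035, p̂₂ = 426/1287 = 0.33100.
Pooled p̂ = (658+426)/(2054+1287) = 1084/3341 = 0.32445.
SE = √(p̂(1−p̂)(1/n₁+1/n₂)) = √(0.32445·0.67555·0.00126386) = √(0.000277016) = 0.01664.
z = (0.32035 − 0.33100)/0.01664 = -0.01065/0.01664 = -0.640.
Two-sided p-value ≈ 2·Φ(−0.640) = 0.5222.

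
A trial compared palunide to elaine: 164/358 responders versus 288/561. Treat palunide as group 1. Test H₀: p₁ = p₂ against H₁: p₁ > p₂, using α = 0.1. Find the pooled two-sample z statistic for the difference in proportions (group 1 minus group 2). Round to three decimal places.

z = -1.634

p̂₁ = 164/358 = 0.45810, p̂₂ = 288/561 = 0.51337.
Pooled p̂ = (164+288)/(358+561) = 452/919 = 0.49184.
SE = √(p̂(1−p̂)(1/n₁+1/n₂)) = √(0.49184·0.50816·0.00457583) = √(0.00114365) = 0.03382.
z = (0.45810 − 0.51337)/0.03382 = -0.05527/0.03382 = -1.634.
p-value = P(Z > -1.634) ≈ 0.9489. With α = 0.1, fail to reject H₀.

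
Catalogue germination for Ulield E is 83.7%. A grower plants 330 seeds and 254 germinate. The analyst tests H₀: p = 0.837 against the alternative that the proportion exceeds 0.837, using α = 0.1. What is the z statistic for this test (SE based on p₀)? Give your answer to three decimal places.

p̂ = 254/330 = 0.76970.
SE = √(p₀(1−p₀)/n) = √(0.13643/330) = 0.02033.
z = (0.76970 − 0.837)/0.02033 = -0.06730/0.02033 = -3.310.
p-value = P(Z > -3.310) ≈ 0.9995; since p > α = 0.1, fail to reject H₀.

z = -3.310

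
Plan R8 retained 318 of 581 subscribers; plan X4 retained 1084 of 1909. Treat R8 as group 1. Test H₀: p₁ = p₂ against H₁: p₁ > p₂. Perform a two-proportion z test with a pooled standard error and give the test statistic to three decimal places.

z = -0.872

p̂₁ = 318/581 ≈ 0.547332, p̂₂ = 1084/1909 ≈ 0.567837.
Pooled p̂ = (318+1084)/(581+1909) = 1402/2490 = 0.563052.
SE = √(p̂(1−p̂)(1/n₁+1/n₂)) = √(0.563052·0.436948·0.002245) = √(0.000552326) = 0.023502.
z = (0.547332 − 0.567837)/0.023502 = -0.020505/0.023502 = -0.872.
p-value = P(Z > -0.872) ≈ 0.8085.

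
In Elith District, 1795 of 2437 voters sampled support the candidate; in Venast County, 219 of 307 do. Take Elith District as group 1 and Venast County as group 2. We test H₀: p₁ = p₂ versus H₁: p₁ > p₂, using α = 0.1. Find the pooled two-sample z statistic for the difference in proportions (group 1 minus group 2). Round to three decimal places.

z = 0.867

p̂₁ = 1795/2437 = 0.73656, p̂₂ = 219/307 = 0.71336.
Pooled p̂ = (1795+219)/(2437+307) = 2014/2744 = 0.73397.
SE = √(0.19526 × 0.00366767) = 0.02676.
z = (0.73656 − 0.71336)/0.02676 = 0.02320/0.02676 = 0.867.
p-value = P(Z > 0.867) ≈ 0.1929. With α = 0.1, fail to reject H₀.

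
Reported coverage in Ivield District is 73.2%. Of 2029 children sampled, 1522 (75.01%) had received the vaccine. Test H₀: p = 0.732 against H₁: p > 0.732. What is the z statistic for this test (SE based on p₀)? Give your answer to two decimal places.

p̂ = 1522/2029 ≈ 0.75012.
Standard error under H₀: √(0.732×0.268/2029) = 0.00983.
z = (0.75012 − 0.732)/0.00983 = 0.01812/0.00983 = 1.84.
p-value = P(Z > 1.843) ≈ 0.0327.

z = 1.84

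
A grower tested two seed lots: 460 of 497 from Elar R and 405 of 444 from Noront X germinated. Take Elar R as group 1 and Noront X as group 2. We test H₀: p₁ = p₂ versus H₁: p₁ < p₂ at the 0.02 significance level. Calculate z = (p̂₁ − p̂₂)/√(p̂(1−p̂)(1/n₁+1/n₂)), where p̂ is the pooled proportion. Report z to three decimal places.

z = 0.753

p̂₁ = 460/497 = 0.92555, p̂₂ = 405/444 = 0.91216.
Pooled p̂ = (460+405)/(497+444) = 865/941 = 0.91923.
SE = √(p̂(1−p̂)(1/n₁+1/n₂)) = √(0.91923·0.08077·0.00426432) = √(0.000316593) = 0.01779.
z = (0.92555 − 0.91216)/0.01779 = 0.01339/0.01779 = 0.753.
p-value = P(Z < 0.753) ≈ 0.7742. With α = 0.02, fail to reject H₀.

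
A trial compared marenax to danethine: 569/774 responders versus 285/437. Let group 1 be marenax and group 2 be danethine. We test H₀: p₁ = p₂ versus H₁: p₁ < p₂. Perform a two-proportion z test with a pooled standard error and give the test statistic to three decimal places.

p̂₁ = 569/774 = 0.73514, p̂₂ = 285/437 = 0.65217.
Pooled p̂ = (569+285)/(774+437) = 854/1211 = 0.70520.
SE = √(0.207892 × 0.00358032) = 0.02728.
z = (0.73514 − 0.65217)/0.02728 = 0.08297/0.02728 = 3.041.
p-value = P(Z < 3.041) ≈ 0.9988.

z = 3.041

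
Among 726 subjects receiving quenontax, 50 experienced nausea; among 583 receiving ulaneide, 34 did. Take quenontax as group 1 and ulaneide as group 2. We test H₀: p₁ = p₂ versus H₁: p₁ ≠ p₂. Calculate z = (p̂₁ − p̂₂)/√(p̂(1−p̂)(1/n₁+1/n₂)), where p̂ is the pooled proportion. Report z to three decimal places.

z = 0.774

p̂₁ = 50/726 = 0.06887, p̂₂ = 34/583 = 0.05832.
Pooled p̂ = (50+34)/(726+583) = 84/1309 = 0.06417.
SE = √(p̂(1−p̂)(1/n₁+1/n₂)) = √(0.06417·0.93583·0.00309268) = √(0.000185725) = 0.01363.
z = (0.06887 − 0.05832)/0.01363 = 0.01055/0.01363 = 0.774.
Two-sided p-value ≈ 2·Φ(−0.774) = 0.4388.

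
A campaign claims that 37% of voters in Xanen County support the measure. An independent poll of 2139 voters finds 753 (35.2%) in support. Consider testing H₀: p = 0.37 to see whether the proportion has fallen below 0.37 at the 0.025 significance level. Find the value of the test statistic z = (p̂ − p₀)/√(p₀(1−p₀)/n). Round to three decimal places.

p̂ = 753/2139 ≈ 0.35203.
Under H₀, SE = √(0.37·0.63/2139) = √(0.000108976) = 0.01044.
z = (0.35203 − 0.37)/0.01044 = -0.01797/0.01044 = -1.721.
p-value = P(Z < -1.721) ≈ 0.0426, so at α = 0.025 we fail to reject H₀.

z = -1.721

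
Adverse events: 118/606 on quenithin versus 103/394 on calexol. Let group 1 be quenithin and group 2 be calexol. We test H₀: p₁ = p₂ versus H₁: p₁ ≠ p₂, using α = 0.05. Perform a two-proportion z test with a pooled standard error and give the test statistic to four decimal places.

z = -2.4840

p̂₁ = 118/606 ≈ 0.1947195, p̂₂ = 103/394 ≈ 0.2614213.
Pooled p̂ = (118+103)/(606+394) = 221/1000 = 0.2210000.
SE = √(0.172159 × 0.00418824) = 0.0268522.
z = (0.1947195 − 0.2614213)/0.0268522 = -0.0667018/0.0268522 = -2.4840.
p-value = 2·P(Z > 2.484) ≈ 0.0130; since p < α = 0.05, reject H₀.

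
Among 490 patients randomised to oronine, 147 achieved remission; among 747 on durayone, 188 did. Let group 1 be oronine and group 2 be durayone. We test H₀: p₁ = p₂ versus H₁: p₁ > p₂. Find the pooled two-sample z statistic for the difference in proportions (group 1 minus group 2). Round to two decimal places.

z = 1.87

p̂₁ = 147/490 = 0.3000, p̂₂ = 188/747 = 0.2517.
Pooled p̂ = (147+188)/(490+747) = 335/1237 = 0.2708.
SE = √(p̂(1−p̂)(1/n₁+1/n₂)) = √(0.2708·0.7292·0.0033795) = √(0.000667367) = 0.0258.
z = (0.3000 − 0.2517)/0.0258 = 0.0483/0.0258 = 1.87.
p-value = P(Z > 1.871) ≈ 0.0307.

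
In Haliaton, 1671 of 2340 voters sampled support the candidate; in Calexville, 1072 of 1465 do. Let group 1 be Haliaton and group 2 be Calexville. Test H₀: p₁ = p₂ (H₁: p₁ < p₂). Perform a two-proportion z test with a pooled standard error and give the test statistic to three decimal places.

z = -1.180

p̂₁ = 1671/2340 ≈ 0.714103, p̂₂ = 1072/1465 ≈ 0.731741.
Pooled p̂ = (1671+1072)/(2340+1465) = 2743/3805 = 0.720894.
SE = √(0.201206 × 0.00110994) = 0.014944.
z = (0.714103 − 0.731741)/0.014944 = -0.017638/0.014944 = -1.180.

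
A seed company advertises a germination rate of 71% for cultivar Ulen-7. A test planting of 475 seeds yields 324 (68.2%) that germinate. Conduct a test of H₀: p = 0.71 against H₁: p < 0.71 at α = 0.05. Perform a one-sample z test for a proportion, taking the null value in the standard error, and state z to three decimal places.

z = -1.340

p̂ = 324/475 = 0.68211.
SE = √(p₀(1−p₀)/n) = √(0.2059/475) = 0.02082.
z = (0.68211 − 0.71)/0.02082 = -0.02789/0.02082 = -1.340.
p-value = P(Z < -1.340) ≈ 0.0902, so at α = 0.05 we fail to reject H₀.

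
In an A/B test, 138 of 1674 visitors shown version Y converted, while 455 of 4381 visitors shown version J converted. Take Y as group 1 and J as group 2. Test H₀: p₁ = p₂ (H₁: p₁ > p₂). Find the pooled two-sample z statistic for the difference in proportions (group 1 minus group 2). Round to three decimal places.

p̂₁ = 138/1674 = 0.08244, p̂₂ = 455/4381 = 0.10386.
Pooled p̂ = (138+455)/(1674+4381) = 593/6055 = 0.09794.
SE = √(0.0883442 × 0.00082563) = 0.00854.
z = (0.08244 − 0.10386)/0.00854 = -0.02142/0.00854 = -2.508.

z = -2.508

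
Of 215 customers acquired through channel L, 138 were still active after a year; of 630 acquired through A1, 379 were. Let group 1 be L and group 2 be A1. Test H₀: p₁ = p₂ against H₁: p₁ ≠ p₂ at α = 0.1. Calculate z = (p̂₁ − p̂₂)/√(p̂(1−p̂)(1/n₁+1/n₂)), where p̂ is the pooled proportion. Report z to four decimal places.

z = 1.0463

p̂₁ = 138/215 = 0.641860, p̂₂ = 379/630 = 0.601587.
Pooled p̂ = (138+379)/(215+630) = 517/845 = 0.611834.
SE = √(p̂(1−p̂)(1/n₁+1/n₂)) = √(0.611834·0.388166·0.00623846) = √(0.00148159) = 0.038491.
z = (0.641860 − 0.601587)/0.038491 = 0.040273/0.038491 = 1.0463.
Two-sided p-value ≈ 2·Φ(−1.046) = 0.2954, so at α = 0.1 we fail to reject H₀.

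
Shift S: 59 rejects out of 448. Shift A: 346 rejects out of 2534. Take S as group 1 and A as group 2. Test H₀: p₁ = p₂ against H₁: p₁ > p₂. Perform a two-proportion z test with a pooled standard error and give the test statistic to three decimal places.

z = -0.276

p̂₁ = 59/448 = 0.13170, p̂₂ = 346/2534 = 0.13654.
Pooled p̂ = (59+346)/(448+2534) = 405/2982 = 0.13581.
SE = √(p̂(1−p̂)(1/n₁+1/n₂)) = √(0.13581·0.86419·0.00262678) = √(0.000308303) = 0.01756.
z = (0.13170 − 0.13654)/0.01756 = -0.00484/0.01756 = -0.276.
p-value = P(Z > -0.276) ≈ 0.6087.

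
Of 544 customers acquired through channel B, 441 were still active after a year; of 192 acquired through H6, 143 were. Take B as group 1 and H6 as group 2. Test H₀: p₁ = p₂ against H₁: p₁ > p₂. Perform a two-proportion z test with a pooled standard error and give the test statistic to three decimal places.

p̂₁ = 441/544 = 0.81066, p̂₂ = 143/192 = 0.74479.
Pooled p̂ = (441+143)/(544+192) = 584/736 = 0.79348.
SE = √(0.163871 × 0.00704657) = 0.03398.
z = (0.81066 − 0.74479)/0.03398 = 0.06587/0.03398 = 1.938.

z = 1.938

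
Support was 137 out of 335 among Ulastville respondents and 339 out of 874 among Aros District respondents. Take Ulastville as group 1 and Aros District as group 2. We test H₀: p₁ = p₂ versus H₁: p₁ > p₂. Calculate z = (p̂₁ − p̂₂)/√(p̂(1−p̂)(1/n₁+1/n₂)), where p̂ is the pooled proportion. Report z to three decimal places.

p̂₁ = 137/335 = 0.40896, p̂₂ = 339/874 = 0.38787.
Pooled p̂ = (137+339)/(335+874) = 476/1209 = 0.39371.
SE = √(0.238703 × 0.00412924) = 0.03140.
z = (0.40896 − 0.38787)/0.03140 = 0.02109/0.03140 = 0.672.
p-value = P(Z > 0.672) ≈ 0.2509.

z = 0.672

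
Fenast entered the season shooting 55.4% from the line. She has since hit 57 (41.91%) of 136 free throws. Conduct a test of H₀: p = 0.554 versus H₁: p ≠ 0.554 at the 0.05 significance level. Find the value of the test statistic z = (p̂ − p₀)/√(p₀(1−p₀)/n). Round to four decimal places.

z = -3.1645

p̂ = 57/136 = 0.419118.
SE = √(p₀(1−p₀)/n) = √(0.24708/136) = 0.042624.
z = (0.419118 − 0.554)/0.042624 = -0.134882/0.042624 = -3.1645.
Two-sided p-value ≈ 2·Φ(−3.164) = 0.0016. With α = 0.05, reject H₀.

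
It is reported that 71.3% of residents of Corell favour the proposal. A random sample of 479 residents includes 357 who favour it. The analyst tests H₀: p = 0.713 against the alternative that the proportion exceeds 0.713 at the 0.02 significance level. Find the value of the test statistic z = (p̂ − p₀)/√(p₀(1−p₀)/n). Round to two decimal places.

p̂ = 357/479 ≈ 0.7453.
Under H₀, SE = √(0.713·0.287/479) = √(0.000427205) = 0.0207.
z = (0.7453 − 0.713)/0.0207 = 0.0323/0.0207 = 1.56.
p-value = P(Z > 1.563) ≈ 0.0590, so at α = 0.02 we fail to reject H₀.

z = 1.56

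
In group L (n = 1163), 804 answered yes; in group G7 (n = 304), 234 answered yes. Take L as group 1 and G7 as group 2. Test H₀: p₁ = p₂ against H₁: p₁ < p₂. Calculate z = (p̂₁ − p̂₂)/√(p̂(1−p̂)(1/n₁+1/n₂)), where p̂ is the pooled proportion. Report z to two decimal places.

p̂₁ = 804/1163 ≈ 0.6913, p̂₂ = 234/304 ≈ 0.7697.
Pooled p̂ = (804+234)/(1163+304) = 1038/1467 = 0.7076.
SE = √(0.206916 × 0.00414932) = 0.0293.
z = (0.6913 − 0.7697)/0.0293 = -0.0784/0.0293 = -2.68.
p-value = P(Z < -2.676) ≈ 0.0037.

z = -2.68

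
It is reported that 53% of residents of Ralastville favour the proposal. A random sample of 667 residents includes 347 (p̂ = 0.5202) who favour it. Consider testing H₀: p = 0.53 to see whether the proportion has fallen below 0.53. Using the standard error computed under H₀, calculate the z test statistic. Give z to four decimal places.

z = -0.5050

p̂ = 347/667 = 0.520240.
Standard error under H₀: √(0.53×0.47/667) = 0.019325.
z = (0.520240 − 0.53)/0.019325 = -0.009760/0.019325 = -0.5050.
p-value = P(Z < -0.505) ≈ 0.3068.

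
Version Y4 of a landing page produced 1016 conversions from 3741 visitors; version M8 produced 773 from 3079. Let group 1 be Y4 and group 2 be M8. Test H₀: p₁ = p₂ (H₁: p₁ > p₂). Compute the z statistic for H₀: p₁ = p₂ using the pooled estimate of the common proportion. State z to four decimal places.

z = 1.9180

p̂₁ = 1016/3741 = 0.2715851, p̂₂ = 773/3079 = 0.2510555.
Pooled p̂ = (1016+773)/(3741+3079) = 1789/6820 = 0.2623167.
SE = √(p̂(1−p̂)(1/n₁+1/n₂)) = √(0.2623167·0.7376833·0.000592089) = √(0.000114573) = 0.0107039.
z = (0.2715851 − 0.2510555)/0.0107039 = 0.0205296/0.0107039 = 1.9180.
p-value = P(Z > 1.918) ≈ 0.0276.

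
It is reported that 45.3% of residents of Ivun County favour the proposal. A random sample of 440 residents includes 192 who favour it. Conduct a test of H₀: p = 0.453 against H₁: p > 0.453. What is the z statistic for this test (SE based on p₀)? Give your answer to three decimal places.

p̂ = 192/440 = 0.43636.
SE = √(p₀(1−p₀)/n) = √(0.24779/440) = 0.02373.
z = (0.43636 − 0.453)/0.02373 = -0.01664/0.02373 = -0.701.

z = -0.701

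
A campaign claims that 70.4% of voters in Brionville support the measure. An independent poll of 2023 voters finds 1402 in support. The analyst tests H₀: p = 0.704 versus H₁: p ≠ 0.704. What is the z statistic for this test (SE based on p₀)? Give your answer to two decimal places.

z = -1.08

p̂ = 1402/2023 = 0.69303.
SE = √(p₀(1−p₀)/n) = √(0.20838/2023) = 0.01015.
z = (0.69303 − 0.704)/0.01015 = -0.01097/0.01015 = -1.08.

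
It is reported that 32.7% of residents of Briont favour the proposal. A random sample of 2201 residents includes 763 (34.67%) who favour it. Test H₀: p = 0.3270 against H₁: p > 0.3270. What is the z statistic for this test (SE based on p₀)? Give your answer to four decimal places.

z = 1.9662

p̂ = 763/2201 ≈ 0.3466606.
Under H₀, SE = √(0.327·0.673/2201) = √(9.99868e-05) = 0.0099993.
z = (0.3466606 − 0.327)/0.0099993 = 0.0196606/0.0099993 = 1.9662.
p-value = P(Z > 1.966) ≈ 0.0246.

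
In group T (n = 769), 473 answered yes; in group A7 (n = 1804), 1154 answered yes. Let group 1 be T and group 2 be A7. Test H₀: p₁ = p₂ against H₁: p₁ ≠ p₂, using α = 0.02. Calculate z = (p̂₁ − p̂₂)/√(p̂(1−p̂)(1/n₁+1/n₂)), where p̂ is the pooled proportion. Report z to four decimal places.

z = -1.1849

p̂₁ = 473/769 = 0.615085, p̂₂ = 1154/1804 = 0.639690.
Pooled p̂ = (473+1154)/(769+1804) = 1627/2573 = 0.632336.
SE = √(p̂(1−p̂)(1/n₁+1/n₂)) = √(0.632336·0.367664·0.00185471) = √(0.000431197) = 0.020765.
z = (0.615085 − 0.639690)/0.020765 = -0.024605/0.020765 = -1.1849.
Two-sided p-value ≈ 2·Φ(−1.185) = 0.2361; since p > α = 0.02, fail to reject H₀.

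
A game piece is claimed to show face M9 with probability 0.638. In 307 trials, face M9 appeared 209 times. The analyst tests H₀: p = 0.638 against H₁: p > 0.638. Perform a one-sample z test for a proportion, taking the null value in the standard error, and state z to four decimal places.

p̂ = 209/307 ≈ 0.680782.
Standard error under H₀: √(0.638×0.362/307) = 0.027428.
z = (0.680782 − 0.638)/0.027428 = 0.042782/0.027428 = 1.5598.
p-value = P(Z > 1.560) ≈ 0.0594.

z = 1.5598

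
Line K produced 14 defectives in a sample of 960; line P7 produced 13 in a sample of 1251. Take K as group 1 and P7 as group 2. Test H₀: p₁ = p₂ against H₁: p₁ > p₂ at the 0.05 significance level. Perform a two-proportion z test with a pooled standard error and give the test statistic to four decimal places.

z = 0.8895

p̂₁ = 14/960 ≈ 0.0145833, p̂₂ = 13/1251 ≈ 0.0103917.
Pooled p̂ = (14+13)/(960+1251) = 27/2211 = 0.0122117.
SE = √(0.0120625 × 0.00184103) = 0.0047125.
z = (0.0145833 − 0.0103917)/0.0047125 = 0.0041916/0.0047125 = 0.8895.
p-value = P(Z > 0.889) ≈ 0.1869; since p > α = 0.05, fail to reject H₀.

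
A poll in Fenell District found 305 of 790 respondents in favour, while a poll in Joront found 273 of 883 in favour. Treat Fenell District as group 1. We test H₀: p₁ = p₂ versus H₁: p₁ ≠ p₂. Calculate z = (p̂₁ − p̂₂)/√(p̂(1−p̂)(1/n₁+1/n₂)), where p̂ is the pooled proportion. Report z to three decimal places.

p̂₁ = 305/790 ≈ 0.38608, p̂₂ = 273/883 ≈ 0.30917.
Pooled p̂ = (305+273)/(790+883) = 578/1673 = 0.34549.
SE = √(0.226126 × 0.00239833) = 0.02329.
z = (0.38608 − 0.30917)/0.02329 = 0.07691/0.02329 = 3.302.

z = 3.302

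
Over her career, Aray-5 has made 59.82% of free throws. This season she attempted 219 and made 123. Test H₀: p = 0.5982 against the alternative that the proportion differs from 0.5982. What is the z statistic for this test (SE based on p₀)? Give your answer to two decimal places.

p̂ = 123/219 ≈ 0.56164.
Standard error under H₀: √(0.5982×0.4018/219) = 0.03313.
z = (0.56164 − 0.5982)/0.03313 = -0.03656/0.03313 = -1.10.
p-value = 2·P(Z > 1.103) ≈ 0.2698.

z = -1.10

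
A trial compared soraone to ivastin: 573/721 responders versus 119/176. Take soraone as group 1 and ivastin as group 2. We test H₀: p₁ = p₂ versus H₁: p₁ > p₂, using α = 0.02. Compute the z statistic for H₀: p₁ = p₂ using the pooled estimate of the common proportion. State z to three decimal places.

p̂₁ = 573/721 = 0.79473, p̂₂ = 119/176 = 0.67614.
Pooled p̂ = (573+119)/(721+176) = 692/897 = 0.77146.
SE = √(0.176309 × 0.00706878) = 0.03530.
z = (0.79473 − 0.67614)/0.03530 = 0.11859/0.03530 = 3.359.
p-value = P(Z > 3.359) ≈ 0.0004. With α = 0.02, reject H₀.

z = 3.359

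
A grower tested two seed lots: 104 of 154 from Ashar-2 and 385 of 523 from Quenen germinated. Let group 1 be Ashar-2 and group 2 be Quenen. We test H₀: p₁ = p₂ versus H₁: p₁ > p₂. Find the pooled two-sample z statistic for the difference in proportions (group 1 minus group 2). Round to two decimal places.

p̂₁ = 104/154 = 0.6753, p̂₂ = 385/523 = 0.7361.
Pooled p̂ = (104+385)/(154+523) = 489/677 = 0.7223.
SE = √(0.200581 × 0.00840555) = 0.0411.
z = (0.6753 − 0.7361)/0.0411 = -0.0608/0.0411 = -1.48.
p-value = P(Z > -1.481) ≈ 0.9307.

z = -1.48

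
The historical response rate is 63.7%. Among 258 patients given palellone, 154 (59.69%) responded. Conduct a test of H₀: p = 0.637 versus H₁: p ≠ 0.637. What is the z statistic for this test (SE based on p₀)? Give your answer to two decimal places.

p̂ = 154/258 = 0.5969.
Standard error under H₀: √(0.637×0.363/258) = 0.0299.
z = (0.5969 − 0.637)/0.0299 = -0.0401/0.0299 = -1.34.

z = -1.34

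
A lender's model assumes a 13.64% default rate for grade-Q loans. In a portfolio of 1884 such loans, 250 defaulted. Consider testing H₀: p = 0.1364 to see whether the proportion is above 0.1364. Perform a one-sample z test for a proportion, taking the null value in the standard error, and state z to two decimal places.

p̂ = 250/1884 = 0.1327.
SE = √(p₀(1−p₀)/n) = √(0.1178/1884) = 0.0079.
z = (0.1327 − 0.1364)/0.0079 = -0.0037/0.0079 = -0.47.
p-value = P(Z > -0.468) ≈ 0.6802.

z = -0.47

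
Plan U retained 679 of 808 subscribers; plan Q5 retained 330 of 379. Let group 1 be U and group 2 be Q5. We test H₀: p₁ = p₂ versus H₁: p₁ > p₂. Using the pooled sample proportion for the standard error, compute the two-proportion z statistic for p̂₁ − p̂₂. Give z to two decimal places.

z = -1.37

p̂₁ = 679/808 = 0.8403, p̂₂ = 330/379 = 0.8707.
Pooled p̂ = (679+330)/(808+379) = 1009/1187 = 0.8500.
SE = √(0.127471 × 0.00387615) = 0.0222.
z = (0.8403 − 0.8707)/0.0222 = -0.0304/0.0222 = -1.37.
p-value = P(Z > -1.366) ≈ 0.9140.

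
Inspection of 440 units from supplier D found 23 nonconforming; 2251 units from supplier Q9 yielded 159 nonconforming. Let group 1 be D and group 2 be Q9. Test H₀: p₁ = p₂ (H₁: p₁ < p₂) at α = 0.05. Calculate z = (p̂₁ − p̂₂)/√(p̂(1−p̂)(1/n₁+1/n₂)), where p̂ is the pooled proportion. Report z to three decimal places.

z = -1.403

p̂₁ = 23/440 = 0.05227, p̂₂ = 159/2251 = 0.07064.
Pooled p̂ = (23+159)/(440+2251) = 182/2691 = 0.06763.
SE = √(0.0630586 × 0.00271697) = 0.01309.
z = (0.05227 − 0.07064)/0.01309 = -0.01837/0.01309 = -1.403.
p-value = P(Z < -1.403) ≈ 0.0803; since p > α = 0.05, fail to reject H₀.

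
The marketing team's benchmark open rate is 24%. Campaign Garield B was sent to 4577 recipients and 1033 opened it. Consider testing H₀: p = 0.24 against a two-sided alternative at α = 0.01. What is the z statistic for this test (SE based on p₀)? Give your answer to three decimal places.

z = -2.266

p̂ = 1033/4577 ≈ 0.225694.
Standard error under H₀: √(0.24×0.76/4577) = 0.006313.
z = (0.225694 − 0.24)/0.006313 = -0.014306/0.006313 = -2.266.
p-value = 2·P(Z > 2.266) ≈ 0.0234, so at α = 0.01 we fail to reject H₀.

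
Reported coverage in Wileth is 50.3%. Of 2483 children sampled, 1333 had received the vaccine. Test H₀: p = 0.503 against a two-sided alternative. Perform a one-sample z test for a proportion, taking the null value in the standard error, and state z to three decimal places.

z = 3.374

p̂ = 1333/2483 = 0.536851.
Under H₀, SE = √(0.503·0.497/2483) = √(0.000100681) = 0.010034.
z = (0.536851 − 0.503)/0.010034 = 0.033851/0.010034 = 3.374.
Two-sided p-value ≈ 2·Φ(−3.374) = 0.0007.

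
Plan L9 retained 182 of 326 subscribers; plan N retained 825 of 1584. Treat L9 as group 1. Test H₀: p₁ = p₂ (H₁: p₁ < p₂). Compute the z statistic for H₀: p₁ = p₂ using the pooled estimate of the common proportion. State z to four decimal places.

p̂₁ = 182/326 = 0.558282, p̂₂ = 825/1584 = 0.520833.
Pooled p̂ = (182+825)/(326+1584) = 1007/1910 = 0.527225.
SE = √(0.249259 × 0.0036988) = 0.030364.
z = (0.558282 − 0.520833)/0.030364 = 0.037449/0.030364 = 1.2333.
p-value = P(Z < 1.233) ≈ 0.8913.

z = 1.2333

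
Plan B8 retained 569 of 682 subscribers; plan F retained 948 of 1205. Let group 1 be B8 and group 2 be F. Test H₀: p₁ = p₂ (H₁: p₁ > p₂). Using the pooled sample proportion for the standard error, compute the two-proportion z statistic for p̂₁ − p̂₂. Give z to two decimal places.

z = 2.50

p̂₁ = 569/682 ≈ 0.83431, p̂₂ = 948/1205 ≈ 0.78672.
Pooled p̂ = (569+948)/(682+1205) = 1517/1887 = 0.80392.
SE = √(p̂(1−p̂)(1/n₁+1/n₂)) = √(0.80392·0.19608·0.00229615) = √(0.000361946) = 0.01902.
z = (0.83431 − 0.78672)/0.01902 = 0.04759/0.01902 = 2.50.
p-value = P(Z > 2.501) ≈ 0.0062.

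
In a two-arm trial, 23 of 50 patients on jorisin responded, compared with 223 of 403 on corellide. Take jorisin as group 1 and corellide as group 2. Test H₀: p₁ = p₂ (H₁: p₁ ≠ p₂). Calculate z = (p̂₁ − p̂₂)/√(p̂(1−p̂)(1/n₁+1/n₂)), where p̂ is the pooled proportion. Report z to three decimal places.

p̂₁ = 23/50 ≈ 0.46000, p̂₂ = 223/403 ≈ 0.55335.
Pooled p̂ = (23+223)/(50+403) = 246/453 = 0.54305.
SE = √(0.248147 × 0.0224814) = 0.07469.
z = (0.46000 − 0.55335)/0.07469 = -0.09335/0.07469 = -1.250.

z = -1.250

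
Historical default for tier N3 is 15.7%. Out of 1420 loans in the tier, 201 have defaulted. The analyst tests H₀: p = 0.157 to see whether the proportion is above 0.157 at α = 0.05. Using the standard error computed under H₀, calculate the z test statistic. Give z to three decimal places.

z = -1.600

p̂ = 201/1420 ≈ 0.141549.
Standard error under H₀: √(0.157×0.843/1420) = 0.009654.
z = (0.141549 − 0.157)/0.009654 = -0.015451/0.009654 = -1.600.
p-value = P(Z > -1.600) ≈ 0.9452. With α = 0.05, fail to reject H₀.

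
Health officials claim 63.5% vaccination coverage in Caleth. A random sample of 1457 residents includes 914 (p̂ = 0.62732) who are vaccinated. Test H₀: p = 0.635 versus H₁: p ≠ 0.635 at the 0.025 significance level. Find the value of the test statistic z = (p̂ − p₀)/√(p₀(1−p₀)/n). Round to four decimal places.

p̂ = 914/1457 ≈ 0.627316.
Standard error under H₀: √(0.635×0.365/1457) = 0.012613.
z = (0.627316 − 0.635)/0.012613 = -0.007684/0.012613 = -0.6092.
p-value = 2·P(Z > 0.609) ≈ 0.5424, so at α = 0.025 we fail to reject H₀.

z = -0.6092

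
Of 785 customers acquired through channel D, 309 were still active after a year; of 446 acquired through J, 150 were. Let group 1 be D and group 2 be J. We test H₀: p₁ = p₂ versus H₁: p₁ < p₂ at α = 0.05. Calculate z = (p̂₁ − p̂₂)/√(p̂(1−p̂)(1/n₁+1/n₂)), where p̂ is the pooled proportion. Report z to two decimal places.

z = 2.00

p̂₁ = 309/785 ≈ 0.3936, p̂₂ = 150/446 ≈ 0.3363.
Pooled p̂ = (309+150)/(785+446) = 459/1231 = 0.3729.
SE = √(0.233837 × 0.00351604) = 0.0287.
z = (0.3936 − 0.3363)/0.0287 = 0.0573/0.0287 = 2.00.
p-value = P(Z < 1.999) ≈ 0.9772. With α = 0.05, fail to reject H₀.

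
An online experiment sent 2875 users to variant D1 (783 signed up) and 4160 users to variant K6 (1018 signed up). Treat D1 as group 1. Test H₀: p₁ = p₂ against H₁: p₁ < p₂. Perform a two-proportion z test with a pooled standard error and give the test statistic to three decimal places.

p̂₁ = 783/2875 ≈ 0.272348, p̂₂ = 1018/4160 ≈ 0.244712.
Pooled p̂ = (783+1018)/(2875+4160) = 1801/7035 = 0.256006.
SE = √(0.190467 × 0.000588211) = 0.010585.
z = (0.272348 − 0.244712)/0.010585 = 0.027636/0.010585 = 2.611.
p-value = P(Z < 2.611) ≈ 0.9955.

z = 2.611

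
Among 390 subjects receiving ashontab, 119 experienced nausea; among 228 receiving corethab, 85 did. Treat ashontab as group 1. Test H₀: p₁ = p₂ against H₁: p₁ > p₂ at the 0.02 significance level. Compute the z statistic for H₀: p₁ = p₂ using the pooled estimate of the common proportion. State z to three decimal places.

z = -1.726

p̂₁ = 119/390 = 0.305128, p̂₂ = 85/228 = 0.372807.
Pooled p̂ = (119+85)/(390+228) = 204/618 = 0.330097.
SE = √(p̂(1−p̂)(1/n₁+1/n₂)) = √(0.330097·0.669903·0.00695007) = √(0.00153689) = 0.039203.
z = (0.305128 − 0.372807)/0.039203 = -0.067679/0.039203 = -1.726.
p-value = P(Z > -1.726) ≈ 0.9579; since p > α = 0.02, fail to reject H₀.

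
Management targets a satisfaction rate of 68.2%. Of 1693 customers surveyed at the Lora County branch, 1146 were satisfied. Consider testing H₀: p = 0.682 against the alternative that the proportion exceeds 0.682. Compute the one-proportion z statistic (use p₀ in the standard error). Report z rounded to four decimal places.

p̂ = 1146/1693 = 0.676905.
SE = √(p₀(1−p₀)/n) = √(0.21688/1693) = 0.011318.
z = (0.676905 − 0.682)/0.011318 = -0.005095/0.011318 = -0.4502.
p-value = P(Z > -0.450) ≈ 0.6737.

z = -0.4502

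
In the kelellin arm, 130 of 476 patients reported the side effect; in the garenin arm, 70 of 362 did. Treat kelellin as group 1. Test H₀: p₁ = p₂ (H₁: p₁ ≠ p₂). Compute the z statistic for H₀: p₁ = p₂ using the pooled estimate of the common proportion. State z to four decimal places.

z = 2.6824

p̂₁ = 130/476 ≈ 0.273109, p̂₂ = 70/362 ≈ 0.193370.
Pooled p̂ = (130+70)/(476+362) = 200/838 = 0.238663.
SE = √(p̂(1−p̂)(1/n₁+1/n₂)) = √(0.238663·0.761337·0.00486327) = √(0.000883672) = 0.029727.
z = (0.273109 − 0.193370)/0.029727 = 0.079739/0.029727 = 2.6824.
Two-sided p-value ≈ 2·Φ(−2.682) = 0.0073.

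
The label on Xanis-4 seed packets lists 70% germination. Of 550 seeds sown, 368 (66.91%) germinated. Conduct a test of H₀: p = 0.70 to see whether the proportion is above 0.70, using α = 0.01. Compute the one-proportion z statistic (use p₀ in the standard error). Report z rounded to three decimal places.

z = -1.582

p̂ = 368/550 ≈ 0.66909.
SE = √(p₀(1−p₀)/n) = √(0.21/550) = 0.01954.
z = (0.66909 − 0.7)/0.01954 = -0.03091/0.01954 = -1.582.
p-value = P(Z > -1.582) ≈ 0.9432; since p > α = 0.01, fail to reject H₀.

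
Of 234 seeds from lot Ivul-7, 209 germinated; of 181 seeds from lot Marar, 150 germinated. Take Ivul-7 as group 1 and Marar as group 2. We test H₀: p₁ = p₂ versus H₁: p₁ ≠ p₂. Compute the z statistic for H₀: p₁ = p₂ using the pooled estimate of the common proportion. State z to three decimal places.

z = 1.905

p̂₁ = 209/234 = 0.89316, p̂₂ = 150/181 = 0.82873.
Pooled p̂ = (209+150)/(234+181) = 359/415 = 0.86506.
SE = √(p̂(1−p̂)(1/n₁+1/n₂)) = √(0.86506·0.13494·0.00979837) = √(0.00114377) = 0.03382.
z = (0.89316 − 0.82873)/0.03382 = 0.06443/0.03382 = 1.905.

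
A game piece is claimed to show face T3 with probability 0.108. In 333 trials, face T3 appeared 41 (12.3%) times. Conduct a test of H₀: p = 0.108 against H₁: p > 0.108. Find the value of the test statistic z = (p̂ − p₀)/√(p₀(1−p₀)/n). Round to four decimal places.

z = 0.8891

p̂ = 41/333 ≈ 0.123123.
Standard error under H₀: √(0.108×0.892/333) = 0.017009.
z = (0.123123 − 0.108)/0.017009 = 0.015123/0.017009 = 0.8891.
p-value = P(Z > 0.889) ≈ 0.1870.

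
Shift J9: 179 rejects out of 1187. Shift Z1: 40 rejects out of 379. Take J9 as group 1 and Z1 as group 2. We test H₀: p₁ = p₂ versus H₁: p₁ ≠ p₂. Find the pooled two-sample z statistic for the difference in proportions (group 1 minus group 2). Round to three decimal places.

z = 2.212

p̂₁ = 179/1187 ≈ 0.15080, p̂₂ = 40/379 ≈ 0.10554.
Pooled p̂ = (179+40)/(1187+379) = 219/1566 = 0.13985.
SE = √(p̂(1−p̂)(1/n₁+1/n₂)) = √(0.13985·0.86015·0.00348098) = √(0.000418726) = 0.02046.
z = (0.15080 − 0.10554)/0.02046 = 0.04526/0.02046 = 2.212.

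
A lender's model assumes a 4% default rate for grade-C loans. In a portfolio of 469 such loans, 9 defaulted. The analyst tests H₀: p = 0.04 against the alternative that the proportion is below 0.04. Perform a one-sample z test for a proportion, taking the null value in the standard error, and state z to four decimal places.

p̂ = 9/469 = 0.0191898.
SE = √(p₀(1−p₀)/n) = √(0.0384/469) = 0.0090486.
z = (0.0191898 − 0.04)/0.0090486 = -0.0208102/0.0090486 = -2.2998.

z = -2.2998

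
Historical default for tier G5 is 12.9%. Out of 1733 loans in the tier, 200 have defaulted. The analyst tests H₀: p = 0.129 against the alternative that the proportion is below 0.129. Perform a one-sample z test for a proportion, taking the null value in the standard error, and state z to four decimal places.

z = -1.6882

p̂ = 200/1733 = 0.115407.
Under H₀, SE = √(0.129·0.871/1733) = √(6.4835e-05) = 0.008052.
z = (0.115407 − 0.129)/0.008052 = -0.013593/0.008052 = -1.6882.
p-value = P(Z < -1.688) ≈ 0.0457.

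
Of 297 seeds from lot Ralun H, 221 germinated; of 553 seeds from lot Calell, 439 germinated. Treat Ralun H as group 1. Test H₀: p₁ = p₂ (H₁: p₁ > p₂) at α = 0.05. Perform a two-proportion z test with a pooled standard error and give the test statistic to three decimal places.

p̂₁ = 221/297 = 0.74411, p̂₂ = 439/553 = 0.79385.
Pooled p̂ = (221+439)/(297+553) = 660/850 = 0.77647.
SE = √(p̂(1−p̂)(1/n₁+1/n₂)) = √(0.77647·0.22353·0.00517532) = √(0.00089825) = 0.02997.
z = (0.74411 − 0.79385)/0.02997 = -0.04974/0.02997 = -1.660.
p-value = P(Z > -1.660) ≈ 0.9515. With α = 0.05, fail to reject H₀.

z = -1.660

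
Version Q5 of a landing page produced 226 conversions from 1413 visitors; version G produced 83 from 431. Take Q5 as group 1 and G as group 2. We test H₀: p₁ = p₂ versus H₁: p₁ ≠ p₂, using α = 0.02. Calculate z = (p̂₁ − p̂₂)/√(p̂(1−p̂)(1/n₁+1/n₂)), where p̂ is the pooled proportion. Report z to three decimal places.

z = -1.588

p̂₁ = 226/1413 = 0.15994, p̂₂ = 83/431 = 0.19258.
Pooled p̂ = (226+83)/(1413+431) = 309/1844 = 0.16757.
SE = √(p̂(1−p̂)(1/n₁+1/n₂)) = √(0.16757·0.83243·0.0030279) = √(0.000422364) = 0.02055.
z = (0.15994 − 0.19258)/0.02055 = -0.03264/0.02055 = -1.588.
p-value = 2·P(Z > 1.588) ≈ 0.1123; since p > α = 0.02, fail to reject H₀.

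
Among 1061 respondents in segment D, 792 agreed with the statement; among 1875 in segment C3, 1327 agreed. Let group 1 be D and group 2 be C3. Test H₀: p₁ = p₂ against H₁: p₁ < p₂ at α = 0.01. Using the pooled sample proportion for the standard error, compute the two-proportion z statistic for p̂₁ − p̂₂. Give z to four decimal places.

p̂₁ = 792/1061 ≈ 0.7464656, p̂₂ = 1327/1875 ≈ 0.7077333.
Pooled p̂ = (792+1327)/(1061+1875) = 2119/2936 = 0.7217302.
SE = √(p̂(1−p̂)(1/n₁+1/n₂)) = √(0.7217302·0.2782698·0.00147584) = √(0.000296401) = 0.0172163.
z = (0.7464656 − 0.7077333)/0.0172163 = 0.0387323/0.0172163 = 2.2497.
p-value = P(Z < 2.250) ≈ 0.9878, so at α = 0.01 we fail to reject H₀.

z = 2.2497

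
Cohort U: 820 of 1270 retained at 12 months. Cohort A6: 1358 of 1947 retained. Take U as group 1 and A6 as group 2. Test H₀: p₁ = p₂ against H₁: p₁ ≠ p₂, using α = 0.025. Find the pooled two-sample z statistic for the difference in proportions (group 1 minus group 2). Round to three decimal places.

z = -3.072

p̂₁ = 820/1270 ≈ 0.645669, p̂₂ = 1358/1947 ≈ 0.697483.
Pooled p̂ = (820+1358)/(1270+1947) = 2178/3217 = 0.677028.
SE = √(p̂(1−p̂)(1/n₁+1/n₂)) = √(0.677028·0.322972·0.00130101) = √(0.000284481) = 0.016867.
z = (0.645669 − 0.697483)/0.016867 = -0.051814/0.016867 = -3.072.
Two-sided p-value ≈ 2·Φ(−3.072) = 0.0021, so at α = 0.025 we reject H₀.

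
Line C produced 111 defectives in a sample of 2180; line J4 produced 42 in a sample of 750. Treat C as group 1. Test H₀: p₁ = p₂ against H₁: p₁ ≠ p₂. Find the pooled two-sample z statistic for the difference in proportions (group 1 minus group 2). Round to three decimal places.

p̂₁ = 111/2180 = 0.050917, p̂₂ = 42/750 = 0.056000.
Pooled p̂ = (111+42)/(2180+750) = 153/2930 = 0.052218.
SE = √(0.0494917 × 0.00179205) = 0.009418.
z = (0.050917 − 0.056000)/0.009418 = -0.005083/0.009418 = -0.540.

z = -0.540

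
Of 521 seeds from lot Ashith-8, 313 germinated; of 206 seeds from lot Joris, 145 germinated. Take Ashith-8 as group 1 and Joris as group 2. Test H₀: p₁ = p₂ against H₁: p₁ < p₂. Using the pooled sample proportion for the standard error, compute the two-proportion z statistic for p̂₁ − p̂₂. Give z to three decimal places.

z = -2.595

p̂₁ = 313/521 ≈ 0.60077, p̂₂ = 145/206 ≈ 0.70388.
Pooled p̂ = (313+145)/(521+206) = 458/727 = 0.62999.
SE = √(0.233104 × 0.00677375) = 0.03974.
z = (0.60077 − 0.70388)/0.03974 = -0.10311/0.03974 = -2.595.
p-value = P(Z < -2.595) ≈ 0.0047.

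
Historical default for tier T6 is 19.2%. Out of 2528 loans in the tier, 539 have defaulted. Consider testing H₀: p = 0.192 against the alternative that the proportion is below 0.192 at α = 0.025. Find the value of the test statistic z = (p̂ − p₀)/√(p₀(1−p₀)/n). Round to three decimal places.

z = 2.708

p̂ = 539/2528 ≈ 0.213212.
SE = √(p₀(1−p₀)/n) = √(0.15514/2528) = 0.007834.
z = (0.213212 − 0.192)/0.007834 = 0.021212/0.007834 = 2.708.
p-value = P(Z < 2.708) ≈ 0.9966. With α = 0.025, fail to reject H₀.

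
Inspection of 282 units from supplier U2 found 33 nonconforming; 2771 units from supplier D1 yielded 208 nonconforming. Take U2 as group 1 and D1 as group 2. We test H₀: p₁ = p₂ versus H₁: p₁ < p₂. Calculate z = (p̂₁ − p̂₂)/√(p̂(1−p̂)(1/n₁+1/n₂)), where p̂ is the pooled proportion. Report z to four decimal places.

z = 2.4895

p̂₁ = 33/282 = 0.117021, p̂₂ = 208/2771 = 0.075063.
Pooled p̂ = (33+208)/(282+2771) = 241/3053 = 0.078939.
SE = √(0.0727074 × 0.00390698) = 0.016854.
z = (0.117021 − 0.075063)/0.016854 = 0.041958/0.016854 = 2.4895.
p-value = P(Z < 2.489) ≈ 0.9936.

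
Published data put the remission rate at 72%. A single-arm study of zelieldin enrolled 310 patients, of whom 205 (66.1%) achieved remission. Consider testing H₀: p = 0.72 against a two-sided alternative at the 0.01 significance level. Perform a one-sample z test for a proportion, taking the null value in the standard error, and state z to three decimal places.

p̂ = 205/310 ≈ 0.66129.
Standard error under H₀: √(0.72×0.28/310) = 0.02550.
z = (0.66129 − 0.72)/0.02550 = -0.05871/0.02550 = -2.302.
p-value = 2·P(Z > 2.302) ≈ 0.0213. With α = 0.01, fail to reject H₀.

z = -2.302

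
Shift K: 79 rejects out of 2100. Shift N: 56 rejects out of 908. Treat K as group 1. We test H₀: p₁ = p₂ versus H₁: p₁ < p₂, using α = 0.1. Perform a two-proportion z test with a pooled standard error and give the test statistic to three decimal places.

z = -2.925

p̂₁ = 79/2100 = 0.037619, p̂₂ = 56/908 = 0.061674.
Pooled p̂ = (79+56)/(2100+908) = 135/3008 = 0.044880.
SE = √(p̂(1−p̂)(1/n₁+1/n₂)) = √(0.044880·0.955120·0.00157751) = √(6.76218e-05) = 0.008223.
z = (0.037619 − 0.061674)/0.008223 = -0.024055/0.008223 = -2.925.
p-value = P(Z < -2.925) ≈ 0.0017. With α = 0.1, reject H₀.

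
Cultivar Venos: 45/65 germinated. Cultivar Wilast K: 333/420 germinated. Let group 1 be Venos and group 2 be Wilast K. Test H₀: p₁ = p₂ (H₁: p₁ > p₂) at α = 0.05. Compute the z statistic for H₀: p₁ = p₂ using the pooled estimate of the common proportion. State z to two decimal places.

z = -1.82

p̂₁ = 45/65 = 0.6923, p̂₂ = 333/420 = 0.7929.
Pooled p̂ = (45+333)/(65+420) = 378/485 = 0.7794.
SE = √(0.171946 × 0.0177656) = 0.0553.
z = (0.6923 − 0.7929)/0.0553 = -0.1006/0.0553 = -1.82.
p-value = P(Z > -1.819) ≈ 0.9656, so at α = 0.05 we fail to reject H₀.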